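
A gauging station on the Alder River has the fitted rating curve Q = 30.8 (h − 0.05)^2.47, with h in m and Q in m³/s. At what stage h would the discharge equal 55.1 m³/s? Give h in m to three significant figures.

h − h₀ = (Q/C)^(1/b) = (55.1/30.8)^(1/2.47) = 1.266 m
h = 0.05 + 1.266 = 1.316 m

1.32 m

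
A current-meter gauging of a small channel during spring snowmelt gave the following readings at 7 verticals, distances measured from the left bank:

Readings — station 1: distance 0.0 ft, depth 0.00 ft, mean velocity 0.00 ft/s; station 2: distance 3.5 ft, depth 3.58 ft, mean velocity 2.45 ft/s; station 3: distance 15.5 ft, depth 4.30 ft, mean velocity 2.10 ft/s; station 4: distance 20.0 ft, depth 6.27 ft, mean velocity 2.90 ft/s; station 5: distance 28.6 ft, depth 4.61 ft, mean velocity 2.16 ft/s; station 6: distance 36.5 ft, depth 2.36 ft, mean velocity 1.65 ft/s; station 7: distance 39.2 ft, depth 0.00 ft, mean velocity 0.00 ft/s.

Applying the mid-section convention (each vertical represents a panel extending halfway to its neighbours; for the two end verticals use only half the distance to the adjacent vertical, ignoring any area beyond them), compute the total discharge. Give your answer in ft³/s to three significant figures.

w_2 = (15.5 − 0.0)/2 = 7.75 ft; q_2 = 2.45 × 3.58 × 7.75 = 67.98 ft³/s
w_3 = (20.0 − 3.5)/2 = 8.25 ft; q_3 = 2.10 × 4.30 × 8.25 = 74.50 ft³/s
w_4 = (28.6 − 15.5)/2 = 6.55 ft; q_4 = 2.90 × 6.27 × 6.55 = 119.1 ft³/s
w_5 = (36.5 − 20.0)/2 = 8.25 ft; q_5 = 2.16 × 4.61 × 8.25 = 82.15 ft³/s
w_6 = (39.2 − 28.6)/2 = 5.3 ft; q_6 = 1.65 × 2.36 × 5.3 = 20.64 ft³/s
Stations 1, 7 contribute zero (depth or velocity is 0).
Q = Σ qᵢ = 364.4 ft³/s

364 ft³/s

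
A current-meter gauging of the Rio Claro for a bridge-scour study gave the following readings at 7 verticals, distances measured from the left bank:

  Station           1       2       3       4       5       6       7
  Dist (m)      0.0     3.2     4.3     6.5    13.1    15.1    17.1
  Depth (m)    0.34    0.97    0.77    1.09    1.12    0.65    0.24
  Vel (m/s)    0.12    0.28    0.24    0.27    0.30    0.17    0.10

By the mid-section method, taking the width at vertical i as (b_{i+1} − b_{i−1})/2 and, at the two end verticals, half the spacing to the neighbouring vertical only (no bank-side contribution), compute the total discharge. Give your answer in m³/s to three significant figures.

3.94 m³/s

w_1 = (3.2 − 0.0)/2 = 1.6 m; q_1 = 0.12 × 0.34 × 1.6 = 0.06528 m³/s
w_2 = (4.3 − 0.0)/2 = 2.15 m; q_2 = 0.28 × 0.97 × 2.15 = 0.5839 m³/s
w_3 = (6.5 − 3.2)/2 = 1.65 m; q_3 = 0.24 × 0.77 × 1.65 = 0.3049 m³/s
w_4 = (13.1 − 4.3)/2 = 4.4 m; q_4 = 0.27 × 1.09 × 4.4 = 1.295 m³/s
w_5 = (15.1 − 6.5)/2 = 4.3 m; q_5 = 0.30 × 1.12 × 4.3 = 1.445 m³/s
w_6 = (17.1 − 13.1)/2 = 2 m; q_6 = 0.17 × 0.65 × 2 = 0.2210 m³/s
w_7 = (17.1 − 15.1)/2 = 1 m; q_7 = 0.10 × 0.24 × 1 = 0.02400 m³/s
Q = Σ qᵢ = 3.939 m³/s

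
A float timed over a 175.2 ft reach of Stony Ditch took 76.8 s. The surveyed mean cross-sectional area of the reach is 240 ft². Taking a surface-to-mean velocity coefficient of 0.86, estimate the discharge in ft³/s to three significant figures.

471 ft³/s

v_surface = L / t̄ = 175.2 / 76.8 = 2.281 ft/s
v_mean = 0.86 × 2.281 = 1.962 ft/s
Q = A × v_mean = 240 × 1.962 = 470.9 ft³/s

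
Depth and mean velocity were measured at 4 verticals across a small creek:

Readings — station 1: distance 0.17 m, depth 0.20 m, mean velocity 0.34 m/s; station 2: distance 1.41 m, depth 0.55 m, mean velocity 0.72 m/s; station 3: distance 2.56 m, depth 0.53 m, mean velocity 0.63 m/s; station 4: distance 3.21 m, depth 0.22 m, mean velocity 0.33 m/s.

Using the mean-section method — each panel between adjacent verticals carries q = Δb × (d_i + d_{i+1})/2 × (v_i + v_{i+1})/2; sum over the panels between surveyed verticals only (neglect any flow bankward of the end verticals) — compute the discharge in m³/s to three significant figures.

0.783 m³/s

Panel 1-2: Δb = 1.24 m, d̄ = (0.20+0.55)/2 = 0.375, v̄ = (0.34+0.72)/2 = 0.53 → q = 1.24×0.375×0.53 = 0.2465 m³/s
Panel 2-3: Δb = 1.15 m, d̄ = (0.55+0.53)/2 = 0.54, v̄ = (0.72+0.63)/2 = 0.675 → q = 1.15×0.54×0.675 = 0.4192 m³/s
Panel 3-4: Δb = 0.65 m, d̄ = (0.53+0.22)/2 = 0.375, v̄ = (0.63+0.33)/2 = 0.48 → q = 0.65×0.375×0.48 = 0.1170 m³/s
Q = Σ q = 0.7826 m³/s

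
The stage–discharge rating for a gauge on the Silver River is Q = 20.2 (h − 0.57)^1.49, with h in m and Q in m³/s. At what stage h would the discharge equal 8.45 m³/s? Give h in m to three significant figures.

h − h₀ = (Q/C)^(1/b) = (8.45/20.2)^(1/1.49) = 0.5572 m
h = 0.57 + 0.5572 = 1.127 m

1.13 m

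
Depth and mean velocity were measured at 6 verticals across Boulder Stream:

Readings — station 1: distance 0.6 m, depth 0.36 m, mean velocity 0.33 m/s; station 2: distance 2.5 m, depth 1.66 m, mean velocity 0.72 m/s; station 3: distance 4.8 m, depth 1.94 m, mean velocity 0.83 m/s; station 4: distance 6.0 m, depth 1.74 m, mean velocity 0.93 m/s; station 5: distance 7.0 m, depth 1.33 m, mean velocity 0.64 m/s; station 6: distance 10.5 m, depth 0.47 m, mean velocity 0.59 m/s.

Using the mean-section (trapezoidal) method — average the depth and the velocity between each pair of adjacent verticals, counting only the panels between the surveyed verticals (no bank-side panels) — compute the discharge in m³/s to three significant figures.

Panel 1-2: Δb = 1.9 m, d̄ = (0.36+1.66)/2 = 1.01, v̄ = (0.33+0.72)/2 = 0.525 → q = 1.9×1.01×0.525 = 1.007 m³/s
Panel 2-3: Δb = 2.3 m, d̄ = (1.66+1.94)/2 = 1.8, v̄ = (0.72+0.83)/2 = 0.775 → q = 2.3×1.8×0.775 = 3.209 m³/s
Panel 3-4: Δb = 1.2 m, d̄ = (1.94+1.74)/2 = 1.84, v̄ = (0.83+0.93)/2 = 0.88 → q = 1.2×1.84×0.88 = 1.943 m³/s
Panel 4-5: Δb = 1 m, d̄ = (1.74+1.33)/2 = 1.535, v̄ = (0.93+0.64)/2 = 0.785 → q = 1×1.535×0.785 = 1.205 m³/s
Panel 5-6: Δb = 3.5 m, d̄ = (1.33+0.47)/2 = 0.9, v̄ = (0.64+0.59)/2 = 0.615 → q = 3.5×0.9×0.615 = 1.937 m³/s
Q = Σ q = 9.301 m³/s

9.30 m³/s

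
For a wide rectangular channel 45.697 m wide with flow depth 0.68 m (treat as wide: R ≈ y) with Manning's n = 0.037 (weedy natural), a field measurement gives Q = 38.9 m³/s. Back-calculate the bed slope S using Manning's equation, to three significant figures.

0.00359

A = b·y = 45.697 × 0.68 = 31.07 m²
Wide channel: R ≈ y = 0.68 m
S = (Q·n / (1·A·R^(2/3)))² = (38.9×0.037 / (1×31.07×0.7733))² = 0.003588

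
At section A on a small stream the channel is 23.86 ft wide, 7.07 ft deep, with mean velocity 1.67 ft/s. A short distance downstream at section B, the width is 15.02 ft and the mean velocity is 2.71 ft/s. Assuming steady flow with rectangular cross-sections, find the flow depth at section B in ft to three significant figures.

6.92 ft

Q = A₁V₁ = (23.86×7.07) × 1.67 = 281.7 ft³/s
d₂ = Q/(b₂ V₂) = 281.7/(15.02×2.71) = 6.921 ft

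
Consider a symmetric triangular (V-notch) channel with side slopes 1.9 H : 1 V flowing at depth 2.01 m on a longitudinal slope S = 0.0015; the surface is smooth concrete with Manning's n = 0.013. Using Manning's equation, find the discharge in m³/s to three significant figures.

A = z·y² = 1.9×2.01² = 7.676 m²
P = 2y√(1+z²) = 2×2.01×√(1+1.9²) = 8.631 m
R = A/P = 7.676/8.631 = 0.8893 m
Q = (1/n)·A·R^(2/3)·S^(1/2) = (1/0.013) × 7.676 × 0.8893^(2/3) × 0.0015^(1/2) = 21.15 m³/s

21.1 m³/s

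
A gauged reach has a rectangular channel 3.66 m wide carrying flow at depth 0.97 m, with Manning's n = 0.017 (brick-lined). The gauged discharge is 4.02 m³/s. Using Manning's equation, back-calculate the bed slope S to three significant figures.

A = b·y = 3.66 × 0.97 = 3.550 m²
P = b + 2y = 3.66 + 2×0.97 = 5.600 m
R = A/P = 3.550/5.600 = 0.6340 m
S = (Q·n / (1·A·R^(2/3)))² = (4.02×0.017 / (1×3.550×0.7380))² = 0.0006804

0.000680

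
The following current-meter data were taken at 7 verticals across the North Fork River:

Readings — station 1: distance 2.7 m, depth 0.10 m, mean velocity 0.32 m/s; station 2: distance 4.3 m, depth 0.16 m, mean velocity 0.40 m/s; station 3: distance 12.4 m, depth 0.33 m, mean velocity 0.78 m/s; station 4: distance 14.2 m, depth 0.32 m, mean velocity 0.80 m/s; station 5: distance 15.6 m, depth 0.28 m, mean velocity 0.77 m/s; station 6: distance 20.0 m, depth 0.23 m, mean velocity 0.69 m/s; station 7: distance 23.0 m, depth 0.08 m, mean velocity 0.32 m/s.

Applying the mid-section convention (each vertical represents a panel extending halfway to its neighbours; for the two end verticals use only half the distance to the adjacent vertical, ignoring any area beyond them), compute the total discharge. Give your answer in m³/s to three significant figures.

w_1 = (4.3 − 2.7)/2 = 0.8 m; q_1 = 0.32 × 0.10 × 0.8 = 0.02560 m³/s
w_2 = (12.4 − 2.7)/2 = 4.85 m; q_2 = 0.40 × 0.16 × 4.85 = 0.3104 m³/s
w_3 = (14.2 − 4.3)/2 = 4.95 m; q_3 = 0.78 × 0.33 × 4.95 = 1.274 m³/s
w_4 = (15.6 − 12.4)/2 = 1.6 m; q_4 = 0.80 × 0.32 × 1.6 = 0.4096 m³/s
w_5 = (20.0 − 14.2)/2 = 2.9 m; q_5 = 0.77 × 0.28 × 2.9 = 0.6252 m³/s
w_6 = (23.0 − 15.6)/2 = 3.7 m; q_6 = 0.69 × 0.23 × 3.7 = 0.5872 m³/s
w_7 = (23.0 − 20.0)/2 = 1.5 m; q_7 = 0.32 × 0.08 × 1.5 = 0.03840 m³/s
Q = Σ qᵢ = 3.271 m³/s

3.27 m³/s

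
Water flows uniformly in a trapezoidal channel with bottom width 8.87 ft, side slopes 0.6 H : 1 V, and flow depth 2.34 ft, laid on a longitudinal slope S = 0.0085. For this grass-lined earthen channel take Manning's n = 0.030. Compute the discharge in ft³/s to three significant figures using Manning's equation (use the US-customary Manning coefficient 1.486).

A = (b + z·y)·y = (8.87 + 0.6×2.34)×2.34 = 24.04 ft²
P = b + 2y√(1+z²) = 8.87 + 2×2.34×√(1+0.6²) = 14.33 ft
R = A/P = 24.04/14.33 = 1.678 ft
Q = (1.486/n)·A·R^(2/3)·S^(1/2) = (1.486/0.030) × 24.04 × 1.678^(2/3) × 0.0085^(1/2) = 155.0 ft³/s

155 ft³/s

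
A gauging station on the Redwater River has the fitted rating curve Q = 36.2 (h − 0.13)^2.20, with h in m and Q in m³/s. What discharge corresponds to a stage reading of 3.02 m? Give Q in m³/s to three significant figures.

374 m³/s

Q = 36.2 × (3.02 − 0.13)^2.20 = 36.2 × 2.89^2.20 = 373.8 m³/s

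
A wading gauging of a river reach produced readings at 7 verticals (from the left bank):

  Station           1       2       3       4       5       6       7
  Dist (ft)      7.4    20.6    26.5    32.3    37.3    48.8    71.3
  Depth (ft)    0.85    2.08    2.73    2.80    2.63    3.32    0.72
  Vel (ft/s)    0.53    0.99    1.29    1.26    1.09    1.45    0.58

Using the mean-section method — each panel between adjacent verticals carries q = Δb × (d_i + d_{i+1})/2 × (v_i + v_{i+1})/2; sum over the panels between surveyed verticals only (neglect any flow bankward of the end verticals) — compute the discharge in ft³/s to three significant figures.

Panel 1-2: Δb = 13.2 ft, d̄ = (0.85+2.08)/2 = 1.465, v̄ = (0.53+0.99)/2 = 0.76 → q = 13.2×1.465×0.76 = 14.70 ft³/s
Panel 2-3: Δb = 5.9 ft, d̄ = (2.08+2.73)/2 = 2.405, v̄ = (0.99+1.29)/2 = 1.14 → q = 5.9×2.405×1.14 = 16.18 ft³/s
Panel 3-4: Δb = 5.8 ft, d̄ = (2.73+2.80)/2 = 2.765, v̄ = (1.29+1.26)/2 = 1.275 → q = 5.8×2.765×1.275 = 20.45 ft³/s
Panel 4-5: Δb = 5 ft, d̄ = (2.80+2.63)/2 = 2.715, v̄ = (1.26+1.09)/2 = 1.175 → q = 5×2.715×1.175 = 15.95 ft³/s
Panel 5-6: Δb = 11.5 ft, d̄ = (2.63+3.32)/2 = 2.975, v̄ = (1.09+1.45)/2 = 1.27 → q = 11.5×2.975×1.27 = 43.45 ft³/s
Panel 6-7: Δb = 22.5 ft, d̄ = (3.32+0.72)/2 = 2.02, v̄ = (1.45+0.58)/2 = 1.015 → q = 22.5×2.02×1.015 = 46.13 ft³/s
Q = Σ q = 156.9 ft³/s

157 ft³/s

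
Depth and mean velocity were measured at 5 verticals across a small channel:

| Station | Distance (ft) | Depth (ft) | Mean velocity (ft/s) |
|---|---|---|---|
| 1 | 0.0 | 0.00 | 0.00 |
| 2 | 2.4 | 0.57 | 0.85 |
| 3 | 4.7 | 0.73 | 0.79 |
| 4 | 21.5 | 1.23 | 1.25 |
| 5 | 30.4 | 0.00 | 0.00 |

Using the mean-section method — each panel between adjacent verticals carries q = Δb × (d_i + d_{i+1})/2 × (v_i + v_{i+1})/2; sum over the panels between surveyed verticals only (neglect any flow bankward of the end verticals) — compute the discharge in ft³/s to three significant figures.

21.7 ft³/s

Panel 1-2: Δb = 2.4 ft, d̄ = (0.00+0.57)/2 = 0.285, v̄ = (0.00+0.85)/2 = 0.425 → q = 2.4×0.285×0.425 = 0.2907 ft³/s
Panel 2-3: Δb = 2.3 ft, d̄ = (0.57+0.73)/2 = 0.65, v̄ = (0.85+0.79)/2 = 0.82 → q = 2.3×0.65×0.82 = 1.226 ft³/s
Panel 3-4: Δb = 16.8 ft, d̄ = (0.73+1.23)/2 = 0.98, v̄ = (0.79+1.25)/2 = 1.02 → q = 16.8×0.98×1.02 = 16.79 ft³/s
Panel 4-5: Δb = 8.9 ft, d̄ = (1.23+0.00)/2 = 0.615, v̄ = (1.25+0.00)/2 = 0.625 → q = 8.9×0.615×0.625 = 3.421 ft³/s
Q = Σ q = 21.73 ft³/s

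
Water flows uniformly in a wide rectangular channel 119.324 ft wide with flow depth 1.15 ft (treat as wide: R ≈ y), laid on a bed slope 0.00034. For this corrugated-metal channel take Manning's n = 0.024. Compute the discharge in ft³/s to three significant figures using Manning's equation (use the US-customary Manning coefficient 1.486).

A = b·y = 119.324 × 1.15 = 137.2 ft²
Wide channel: R ≈ y = 1.15 ft
Q = (1.486/n)·A·R^(2/3)·S^(1/2) = (1.486/0.024) × 137.2 × 1.150^(2/3) × 0.00034^(1/2) = 172.0 ft³/s

172 ft³/s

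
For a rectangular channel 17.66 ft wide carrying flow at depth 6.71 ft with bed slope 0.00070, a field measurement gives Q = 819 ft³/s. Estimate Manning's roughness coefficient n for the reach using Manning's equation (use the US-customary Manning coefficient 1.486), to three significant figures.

A = b·y = 17.66 × 6.71 = 118.5 ft²
P = b + 2y = 17.66 + 2×6.71 = 31.08 ft
R = A/P = 118.5/31.08 = 3.813 ft
n = (1.486/Q)·A·R^(2/3)·S^(1/2) = (1.486/819) × 118.5 × 2.441 × 0.02646 = 0.01388

0.0139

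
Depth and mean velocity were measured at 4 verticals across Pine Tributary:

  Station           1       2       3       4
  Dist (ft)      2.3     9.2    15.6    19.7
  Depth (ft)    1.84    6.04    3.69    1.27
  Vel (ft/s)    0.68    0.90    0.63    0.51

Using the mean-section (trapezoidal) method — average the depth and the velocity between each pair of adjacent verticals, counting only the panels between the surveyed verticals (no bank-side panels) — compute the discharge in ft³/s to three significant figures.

Panel 1-2: Δb = 6.9 ft, d̄ = (1.84+6.04)/2 = 3.94, v̄ = (0.68+0.90)/2 = 0.79 → q = 6.9×3.94×0.79 = 21.48 ft³/s
Panel 2-3: Δb = 6.4 ft, d̄ = (6.04+3.69)/2 = 4.865, v̄ = (0.90+0.63)/2 = 0.765 → q = 6.4×4.865×0.765 = 23.82 ft³/s
Panel 3-4: Δb = 4.1 ft, d̄ = (3.69+1.27)/2 = 2.48, v̄ = (0.63+0.51)/2 = 0.57 → q = 4.1×2.48×0.57 = 5.796 ft³/s
Q = Σ q = 51.09 ft³/s

51.1 ft³/s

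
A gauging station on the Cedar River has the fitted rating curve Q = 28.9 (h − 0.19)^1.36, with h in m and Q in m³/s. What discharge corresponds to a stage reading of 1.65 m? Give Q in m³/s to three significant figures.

Q = 28.9 × (1.65 − 0.19)^1.36 = 28.9 × 1.46^1.36 = 48.35 m³/s

48.4 m³/s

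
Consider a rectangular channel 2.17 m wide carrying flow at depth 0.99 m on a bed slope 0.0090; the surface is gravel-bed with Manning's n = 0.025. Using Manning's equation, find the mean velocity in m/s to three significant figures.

2.45 m/s

A = b·y = 2.17 × 0.99 = 2.148 m²
P = b + 2y = 2.17 + 2×0.99 = 4.150 m
R = A/P = 2.148/4.150 = 0.5177 m
Q = (1/n)·A·R^(2/3)·S^(1/2) = (1/0.025) × 2.148 × 0.5177^(2/3) × 0.0090^(1/2) = 5.256 m³/s
V = Q/A = 5.256/2.148 = 2.447 m/s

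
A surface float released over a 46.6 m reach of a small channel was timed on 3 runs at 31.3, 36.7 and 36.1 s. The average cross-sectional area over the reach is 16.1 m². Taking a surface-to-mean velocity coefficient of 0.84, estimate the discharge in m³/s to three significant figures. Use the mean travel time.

18.2 m³/s

t̄ = (31.3 + 36.7 + 36.1) / 3 = 34.7 s
v_surface = L / t̄ = 46.6 / 34.7 = 1.343 m/s
v_mean = 0.84 × 1.343 = 1.128 m/s
Q = A × v_mean = 16.1 × 1.128 = 18.16 m³/s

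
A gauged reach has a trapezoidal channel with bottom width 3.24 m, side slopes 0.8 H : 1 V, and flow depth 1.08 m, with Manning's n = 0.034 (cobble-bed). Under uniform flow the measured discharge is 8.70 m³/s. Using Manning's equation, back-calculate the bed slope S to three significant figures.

A = (b + z·y)·y = (3.24 + 0.8×1.08)×1.08 = 4.432 m²
P = b + 2y√(1+z²) = 3.24 + 2×1.08×√(1+0.8²) = 6.006 m
R = A/P = 4.432/6.006 = 0.7380 m
S = (Q·n / (1·A·R^(2/3)))² = (8.70×0.034 / (1×4.432×0.8166))² = 0.006679

0.00668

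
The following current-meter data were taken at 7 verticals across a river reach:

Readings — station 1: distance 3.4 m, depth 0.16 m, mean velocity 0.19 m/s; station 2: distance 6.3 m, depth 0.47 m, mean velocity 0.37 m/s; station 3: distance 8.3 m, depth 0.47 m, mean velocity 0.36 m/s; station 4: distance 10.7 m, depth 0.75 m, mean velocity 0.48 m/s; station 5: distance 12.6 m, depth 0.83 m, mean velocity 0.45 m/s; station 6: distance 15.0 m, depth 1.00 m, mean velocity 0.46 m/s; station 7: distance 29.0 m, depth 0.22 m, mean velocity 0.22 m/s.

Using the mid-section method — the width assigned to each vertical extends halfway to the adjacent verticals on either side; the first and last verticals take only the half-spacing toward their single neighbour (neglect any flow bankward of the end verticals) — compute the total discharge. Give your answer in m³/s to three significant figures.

6.53 m³/s

w_1 = (6.3 − 3.4)/2 = 1.45 m; q_1 = 0.19 × 0.16 × 1.45 = 0.04408 m³/s
w_2 = (8.3 − 3.4)/2 = 2.45 m; q_2 = 0.37 × 0.47 × 2.45 = 0.4261 m³/s
w_3 = (10.7 − 6.3)/2 = 2.2 m; q_3 = 0.36 × 0.47 × 2.2 = 0.3722 m³/s
w_4 = (12.6 − 8.3)/2 = 2.15 m; q_4 = 0.48 × 0.75 × 2.15 = 0.7740 m³/s
w_5 = (15.0 − 10.7)/2 = 2.15 m; q_5 = 0.45 × 0.83 × 2.15 = 0.8030 m³/s
w_6 = (29.0 − 12.6)/2 = 8.2 m; q_6 = 0.46 × 1.00 × 8.2 = 3.772 m³/s
w_7 = (29.0 − 15.0)/2 = 7 m; q_7 = 0.22 × 0.22 × 7 = 0.3388 m³/s
Q = Σ qᵢ = 6.530 m³/s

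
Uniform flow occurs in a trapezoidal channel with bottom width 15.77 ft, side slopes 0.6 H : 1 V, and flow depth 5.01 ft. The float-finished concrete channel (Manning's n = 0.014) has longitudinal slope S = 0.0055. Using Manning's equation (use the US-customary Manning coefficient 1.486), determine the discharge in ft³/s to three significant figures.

1680 ft³/s

A = (b + z·y)·y = (15.77 + 0.6×5.01)×5.01 = 94.07 ft²
P = b + 2y√(1+z²) = 15.77 + 2×5.01×√(1+0.6²) = 27.46 ft
R = A/P = 94.07/27.46 = 3.426 ft
Q = (1.486/n)·A·R^(2/3)·S^(1/2) = (1.486/0.014) × 94.07 × 3.426^(2/3) × 0.0055^(1/2) = 1683 ft³/s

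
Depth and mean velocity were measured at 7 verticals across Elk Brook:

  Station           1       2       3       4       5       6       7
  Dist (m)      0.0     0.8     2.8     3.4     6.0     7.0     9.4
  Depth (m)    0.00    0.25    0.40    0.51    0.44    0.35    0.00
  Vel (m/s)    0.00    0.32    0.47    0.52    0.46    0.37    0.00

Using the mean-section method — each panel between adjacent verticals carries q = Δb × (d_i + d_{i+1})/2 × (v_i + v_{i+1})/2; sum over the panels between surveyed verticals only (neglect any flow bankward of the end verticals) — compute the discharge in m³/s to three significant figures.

1.25 m³/s

Panel 1-2: Δb = 0.8 m, d̄ = (0.00+0.25)/2 = 0.125, v̄ = (0.00+0.32)/2 = 0.16 → q = 0.8×0.125×0.16 = 0.01600 m³/s
Panel 2-3: Δb = 2 m, d̄ = (0.25+0.40)/2 = 0.325, v̄ = (0.32+0.47)/2 = 0.395 → q = 2×0.325×0.395 = 0.2568 m³/s
Panel 3-4: Δb = 0.6 m, d̄ = (0.40+0.51)/2 = 0.455, v̄ = (0.47+0.52)/2 = 0.495 → q = 0.6×0.455×0.495 = 0.1351 m³/s
Panel 4-5: Δb = 2.6 m, d̄ = (0.51+0.44)/2 = 0.475, v̄ = (0.52+0.46)/2 = 0.49 → q = 2.6×0.475×0.49 = 0.6052 m³/s
Panel 5-6: Δb = 1 m, d̄ = (0.44+0.35)/2 = 0.395, v̄ = (0.46+0.37)/2 = 0.415 → q = 1×0.395×0.415 = 0.1639 m³/s
Panel 6-7: Δb = 2.4 m, d̄ = (0.35+0.00)/2 = 0.175, v̄ = (0.37+0.00)/2 = 0.185 → q = 2.4×0.175×0.185 = 0.07770 m³/s
Q = Σ q = 1.255 m³/s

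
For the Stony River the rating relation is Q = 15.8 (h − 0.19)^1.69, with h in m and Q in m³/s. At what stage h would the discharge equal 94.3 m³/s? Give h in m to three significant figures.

h − h₀ = (Q/C)^(1/b) = (94.3/15.8)^(1/1.69) = 2.878 m
h = 0.19 + 2.878 = 3.068 m

3.07 m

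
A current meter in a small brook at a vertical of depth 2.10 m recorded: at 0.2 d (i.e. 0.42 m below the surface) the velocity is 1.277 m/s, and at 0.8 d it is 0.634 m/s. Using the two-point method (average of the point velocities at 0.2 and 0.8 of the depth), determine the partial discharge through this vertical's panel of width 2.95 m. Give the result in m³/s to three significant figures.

5.92 m³/s

v̄ = (1.277 + 0.634) / 2 = 0.9555 m/s
q = v̄ × d × w = 0.9555 × 2.10 × 2.95 = 5.919 m³/s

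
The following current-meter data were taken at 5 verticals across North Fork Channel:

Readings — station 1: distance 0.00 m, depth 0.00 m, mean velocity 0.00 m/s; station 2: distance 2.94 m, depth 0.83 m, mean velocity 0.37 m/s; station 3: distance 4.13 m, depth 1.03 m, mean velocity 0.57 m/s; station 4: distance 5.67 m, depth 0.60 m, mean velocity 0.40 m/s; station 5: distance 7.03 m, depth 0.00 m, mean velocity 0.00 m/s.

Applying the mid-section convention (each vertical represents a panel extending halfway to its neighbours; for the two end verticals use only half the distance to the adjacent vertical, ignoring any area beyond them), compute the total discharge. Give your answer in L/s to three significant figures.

1780 L/s

w_2 = (4.13 − 0.00)/2 = 2.065 m; q_2 = 0.37 × 0.83 × 2.065 = 0.6342 m³/s
w_3 = (5.67 − 2.94)/2 = 1.365 m; q_3 = 0.57 × 1.03 × 1.365 = 0.8014 m³/s
w_4 = (7.03 − 4.13)/2 = 1.45 m; q_4 = 0.40 × 0.60 × 1.45 = 0.3480 m³/s
Stations 1, 5 contribute zero (depth or velocity is 0).
Q = Σ qᵢ = 1.784 m³/s
= 1.784 × 1000 = 1784 L/s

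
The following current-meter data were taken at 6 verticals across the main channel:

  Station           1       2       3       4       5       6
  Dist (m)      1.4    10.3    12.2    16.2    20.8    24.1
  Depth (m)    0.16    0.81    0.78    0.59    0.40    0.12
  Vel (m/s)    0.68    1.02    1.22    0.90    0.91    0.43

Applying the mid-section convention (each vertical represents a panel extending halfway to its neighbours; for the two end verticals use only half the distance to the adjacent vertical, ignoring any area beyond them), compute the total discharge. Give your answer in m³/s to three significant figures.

11.6 m³/s

w_1 = (10.3 − 1.4)/2 = 4.45 m; q_1 = 0.68 × 0.16 × 4.45 = 0.4842 m³/s
w_2 = (12.2 − 1.4)/2 = 5.4 m; q_2 = 1.02 × 0.81 × 5.4 = 4.461 m³/s
w_3 = (16.2 − 10.3)/2 = 2.95 m; q_3 = 1.22 × 0.78 × 2.95 = 2.807 m³/s
w_4 = (20.8 − 12.2)/2 = 4.3 m; q_4 = 0.90 × 0.59 × 4.3 = 2.283 m³/s
w_5 = (24.1 − 16.2)/2 = 3.95 m; q_5 = 0.91 × 0.40 × 3.95 = 1.438 m³/s
w_6 = (24.1 − 20.8)/2 = 1.65 m; q_6 = 0.43 × 0.12 × 1.65 = 0.08514 m³/s
Q = Σ qᵢ = 11.56 m³/s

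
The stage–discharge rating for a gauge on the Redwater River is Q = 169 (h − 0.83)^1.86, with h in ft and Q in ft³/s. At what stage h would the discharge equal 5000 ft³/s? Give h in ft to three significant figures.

7.01 ft

h − h₀ = (Q/C)^(1/b) = (5000/169)^(1/1.86) = 6.179 ft
h = 0.83 + 6.179 = 7.009 ft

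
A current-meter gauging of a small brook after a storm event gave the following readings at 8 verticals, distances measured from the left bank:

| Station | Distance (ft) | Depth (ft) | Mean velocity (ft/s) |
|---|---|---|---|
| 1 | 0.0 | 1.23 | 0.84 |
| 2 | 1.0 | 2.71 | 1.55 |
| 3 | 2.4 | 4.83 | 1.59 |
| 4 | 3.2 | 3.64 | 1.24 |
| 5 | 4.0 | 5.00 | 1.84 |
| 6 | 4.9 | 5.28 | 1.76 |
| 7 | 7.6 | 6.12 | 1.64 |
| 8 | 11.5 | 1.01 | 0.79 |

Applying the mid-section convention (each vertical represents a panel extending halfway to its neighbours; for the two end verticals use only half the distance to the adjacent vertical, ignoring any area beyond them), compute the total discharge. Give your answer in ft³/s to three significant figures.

w_1 = (1.0 − 0.0)/2 = 0.5 ft; q_1 = 0.84 × 1.23 × 0.5 = 0.5166 ft³/s
w_2 = (2.4 − 0.0)/2 = 1.2 ft; q_2 = 1.55 × 2.71 × 1.2 = 5.041 ft³/s
w_3 = (3.2 − 1.0)/2 = 1.1 ft; q_3 = 1.59 × 4.83 × 1.1 = 8.448 ft³/s
w_4 = (4.0 − 2.4)/2 = 0.8 ft; q_4 = 1.24 × 3.64 × 0.8 = 3.611 ft³/s
w_5 = (4.9 − 3.2)/2 = 0.85 ft; q_5 = 1.84 × 5.00 × 0.85 = 7.820 ft³/s
w_6 = (7.6 − 4.0)/2 = 1.8 ft; q_6 = 1.76 × 5.28 × 1.8 = 16.73 ft³/s
w_7 = (11.5 − 4.9)/2 = 3.3 ft; q_7 = 1.64 × 6.12 × 3.3 = 33.12 ft³/s
w_8 = (11.5 − 7.6)/2 = 1.95 ft; q_8 = 0.79 × 1.01 × 1.95 = 1.556 ft³/s
Q = Σ qᵢ = 76.84 ft³/s

76.8 ft³/s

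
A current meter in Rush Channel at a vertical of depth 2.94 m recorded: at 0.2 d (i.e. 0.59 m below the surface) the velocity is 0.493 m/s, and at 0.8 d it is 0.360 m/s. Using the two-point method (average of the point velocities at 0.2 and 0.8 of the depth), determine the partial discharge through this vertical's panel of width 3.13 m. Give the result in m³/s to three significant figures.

3.92 m³/s

v̄ = (0.493 + 0.360) / 2 = 0.4265 m/s
q = v̄ × d × w = 0.4265 × 2.94 × 3.13 = 3.925 m³/s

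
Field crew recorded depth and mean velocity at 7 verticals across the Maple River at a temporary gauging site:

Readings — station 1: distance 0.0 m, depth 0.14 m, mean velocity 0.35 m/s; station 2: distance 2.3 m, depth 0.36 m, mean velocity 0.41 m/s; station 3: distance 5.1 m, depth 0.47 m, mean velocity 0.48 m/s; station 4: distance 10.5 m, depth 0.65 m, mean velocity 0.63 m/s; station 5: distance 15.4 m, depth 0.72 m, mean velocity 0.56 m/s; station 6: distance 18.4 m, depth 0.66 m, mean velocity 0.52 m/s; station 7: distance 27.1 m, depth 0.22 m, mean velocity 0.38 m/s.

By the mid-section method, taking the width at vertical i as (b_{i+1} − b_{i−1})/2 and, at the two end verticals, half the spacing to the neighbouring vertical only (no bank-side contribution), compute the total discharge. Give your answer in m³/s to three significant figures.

7.43 m³/s

w_1 = (2.3 − 0.0)/2 = 1.15 m; q_1 = 0.35 × 0.14 × 1.15 = 0.05635 m³/s
w_2 = (5.1 − 0.0)/2 = 2.55 m; q_2 = 0.41 × 0.36 × 2.55 = 0.3764 m³/s
w_3 = (10.5 − 2.3)/2 = 4.1 m; q_3 = 0.48 × 0.47 × 4.1 = 0.9250 m³/s
w_4 = (15.4 − 5.1)/2 = 5.15 m; q_4 = 0.63 × 0.65 × 5.15 = 2.109 m³/s
w_5 = (18.4 − 10.5)/2 = 3.95 m; q_5 = 0.56 × 0.72 × 3.95 = 1.593 m³/s
w_6 = (27.1 − 15.4)/2 = 5.85 m; q_6 = 0.52 × 0.66 × 5.85 = 2.008 m³/s
w_7 = (27.1 − 18.4)/2 = 4.35 m; q_7 = 0.38 × 0.22 × 4.35 = 0.3637 m³/s
Q = Σ qᵢ = 7.431 m³/s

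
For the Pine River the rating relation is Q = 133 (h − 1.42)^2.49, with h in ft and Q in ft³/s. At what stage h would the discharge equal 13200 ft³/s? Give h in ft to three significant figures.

h − h₀ = (Q/C)^(1/b) = (13200/133)^(1/2.49) = 6.337 ft
h = 1.42 + 6.337 = 7.757 ft

7.76 ft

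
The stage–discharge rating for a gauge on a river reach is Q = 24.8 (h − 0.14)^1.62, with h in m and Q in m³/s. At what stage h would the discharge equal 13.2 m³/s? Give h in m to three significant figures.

0.818 m

h − h₀ = (Q/C)^(1/b) = (13.2/24.8)^(1/1.62) = 0.6775 m
h = 0.14 + 0.6775 = 0.8175 m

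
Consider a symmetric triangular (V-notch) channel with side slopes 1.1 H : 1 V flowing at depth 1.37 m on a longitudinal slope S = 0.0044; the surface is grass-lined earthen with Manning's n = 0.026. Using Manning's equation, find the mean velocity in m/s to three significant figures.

1.62 m/s

A = z·y² = 1.1×1.37² = 2.065 m²
P = 2y√(1+z²) = 2×1.37×√(1+1.1²) = 4.073 m
R = A/P = 2.065/4.073 = 0.5069 m
Q = (1/n)·A·R^(2/3)·S^(1/2) = (1/0.026) × 2.065 × 0.5069^(2/3) × 0.0044^(1/2) = 3.348 m³/s
V = Q/A = 3.348/2.065 = 1.622 m/s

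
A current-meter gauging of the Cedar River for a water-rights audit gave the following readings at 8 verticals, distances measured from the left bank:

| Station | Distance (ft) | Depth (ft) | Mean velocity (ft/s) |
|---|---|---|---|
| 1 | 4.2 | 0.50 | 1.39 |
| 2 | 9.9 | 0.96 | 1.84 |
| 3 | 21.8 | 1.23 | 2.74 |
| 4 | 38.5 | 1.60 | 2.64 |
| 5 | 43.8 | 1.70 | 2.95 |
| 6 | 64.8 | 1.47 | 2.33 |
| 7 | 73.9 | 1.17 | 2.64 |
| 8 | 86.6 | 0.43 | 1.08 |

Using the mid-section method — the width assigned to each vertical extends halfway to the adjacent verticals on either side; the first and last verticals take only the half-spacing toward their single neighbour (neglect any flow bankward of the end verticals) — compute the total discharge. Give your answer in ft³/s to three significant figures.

266 ft³/s

w_1 = (9.9 − 4.2)/2 = 2.85 ft; q_1 = 1.39 × 0.50 × 2.85 = 1.981 ft³/s
w_2 = (21.8 − 4.2)/2 = 8.8 ft; q_2 = 1.84 × 0.96 × 8.8 = 15.54 ft³/s
w_3 = (38.5 − 9.9)/2 = 14.3 ft; q_3 = 2.74 × 1.23 × 14.3 = 48.19 ft³/s
w_4 = (43.8 − 21.8)/2 = 11 ft; q_4 = 2.64 × 1.60 × 11 = 46.46 ft³/s
w_5 = (64.8 − 38.5)/2 = 13.15 ft; q_5 = 2.95 × 1.70 × 13.15 = 65.95 ft³/s
w_6 = (73.9 − 43.8)/2 = 15.05 ft; q_6 = 2.33 × 1.47 × 15.05 = 51.55 ft³/s
w_7 = (86.6 − 64.8)/2 = 10.9 ft; q_7 = 2.64 × 1.17 × 10.9 = 33.67 ft³/s
w_8 = (86.6 − 73.9)/2 = 6.35 ft; q_8 = 1.08 × 0.43 × 6.35 = 2.949 ft³/s
Q = Σ qᵢ = 266.3 ft³/s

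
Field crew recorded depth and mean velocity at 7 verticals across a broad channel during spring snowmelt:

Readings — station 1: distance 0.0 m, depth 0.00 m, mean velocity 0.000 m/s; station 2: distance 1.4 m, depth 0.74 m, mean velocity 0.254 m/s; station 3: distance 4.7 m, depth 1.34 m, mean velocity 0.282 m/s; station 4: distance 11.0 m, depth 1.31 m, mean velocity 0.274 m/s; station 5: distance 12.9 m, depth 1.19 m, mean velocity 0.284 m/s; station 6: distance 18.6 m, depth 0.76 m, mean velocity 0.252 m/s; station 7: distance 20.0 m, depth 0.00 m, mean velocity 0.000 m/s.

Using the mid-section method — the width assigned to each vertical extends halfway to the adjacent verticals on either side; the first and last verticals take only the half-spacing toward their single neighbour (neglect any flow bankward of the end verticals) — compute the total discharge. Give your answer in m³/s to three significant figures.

w_2 = (4.7 − 0.0)/2 = 2.35 m; q_2 = 0.254 × 0.74 × 2.35 = 0.4417 m³/s
w_3 = (11.0 − 1.4)/2 = 4.8 m; q_3 = 0.282 × 1.34 × 4.8 = 1.814 m³/s
w_4 = (12.9 − 4.7)/2 = 4.1 m; q_4 = 0.274 × 1.31 × 4.1 = 1.472 m³/s
w_5 = (18.6 − 11.0)/2 = 3.8 m; q_5 = 0.284 × 1.19 × 3.8 = 1.284 m³/s
w_6 = (20.0 − 12.9)/2 = 3.55 m; q_6 = 0.252 × 0.76 × 3.55 = 0.6799 m³/s
Stations 1, 7 contribute zero (depth or velocity is 0).
Q = Σ qᵢ = 5.691 m³/s

5.69 m³/s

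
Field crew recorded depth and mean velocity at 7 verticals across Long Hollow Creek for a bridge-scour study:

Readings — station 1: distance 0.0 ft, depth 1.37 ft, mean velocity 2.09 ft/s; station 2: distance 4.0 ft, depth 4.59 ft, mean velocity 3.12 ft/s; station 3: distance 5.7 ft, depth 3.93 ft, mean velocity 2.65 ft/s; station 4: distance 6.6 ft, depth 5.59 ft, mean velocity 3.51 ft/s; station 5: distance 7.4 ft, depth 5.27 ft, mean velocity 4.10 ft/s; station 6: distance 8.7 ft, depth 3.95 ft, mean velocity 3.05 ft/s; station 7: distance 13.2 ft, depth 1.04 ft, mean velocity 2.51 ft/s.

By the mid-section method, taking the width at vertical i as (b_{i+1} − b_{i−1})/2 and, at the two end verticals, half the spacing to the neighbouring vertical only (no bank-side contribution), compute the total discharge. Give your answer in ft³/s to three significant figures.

w_1 = (4.0 − 0.0)/2 = 2 ft; q_1 = 2.09 × 1.37 × 2 = 5.727 ft³/s
w_2 = (5.7 − 0.0)/2 = 2.85 ft; q_2 = 3.12 × 4.59 × 2.85 = 40.81 ft³/s
w_3 = (6.6 − 4.0)/2 = 1.3 ft; q_3 = 2.65 × 3.93 × 1.3 = 13.54 ft³/s
w_4 = (7.4 − 5.7)/2 = 0.85 ft; q_4 = 3.51 × 5.59 × 0.85 = 16.68 ft³/s
w_5 = (8.7 − 6.6)/2 = 1.05 ft; q_5 = 4.10 × 5.27 × 1.05 = 22.69 ft³/s
w_6 = (13.2 − 7.4)/2 = 2.9 ft; q_6 = 3.05 × 3.95 × 2.9 = 34.94 ft³/s
w_7 = (13.2 − 8.7)/2 = 2.25 ft; q_7 = 2.51 × 1.04 × 2.25 = 5.873 ft³/s
Q = Σ qᵢ = 140.3 ft³/s

140 ft³/s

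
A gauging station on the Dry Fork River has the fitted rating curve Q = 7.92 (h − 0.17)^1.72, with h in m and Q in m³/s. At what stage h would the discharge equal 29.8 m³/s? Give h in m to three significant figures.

2.33 m

h − h₀ = (Q/C)^(1/b) = (29.8/7.92)^(1/1.72) = 2.161 m
h = 0.17 + 2.161 = 2.331 m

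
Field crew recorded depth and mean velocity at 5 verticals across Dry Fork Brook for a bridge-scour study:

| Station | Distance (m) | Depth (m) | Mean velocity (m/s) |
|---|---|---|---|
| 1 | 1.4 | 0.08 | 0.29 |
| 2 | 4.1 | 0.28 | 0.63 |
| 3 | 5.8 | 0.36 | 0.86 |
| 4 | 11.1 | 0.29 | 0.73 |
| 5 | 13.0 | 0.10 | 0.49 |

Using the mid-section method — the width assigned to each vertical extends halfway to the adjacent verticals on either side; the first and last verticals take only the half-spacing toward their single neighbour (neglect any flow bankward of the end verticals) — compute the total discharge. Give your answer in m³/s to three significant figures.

2.31 m³/s

w_1 = (4.1 − 1.4)/2 = 1.35 m; q_1 = 0.29 × 0.08 × 1.35 = 0.03132 m³/s
w_2 = (5.8 − 1.4)/2 = 2.2 m; q_2 = 0.63 × 0.28 × 2.2 = 0.3881 m³/s
w_3 = (11.1 − 4.1)/2 = 3.5 m; q_3 = 0.86 × 0.36 × 3.5 = 1.084 m³/s
w_4 = (13.0 − 5.8)/2 = 3.6 m; q_4 = 0.73 × 0.29 × 3.6 = 0.7621 m³/s
w_5 = (13.0 − 11.1)/2 = 0.95 m; q_5 = 0.49 × 0.10 × 0.95 = 0.04655 m³/s
Q = Σ qᵢ = 2.312 m³/s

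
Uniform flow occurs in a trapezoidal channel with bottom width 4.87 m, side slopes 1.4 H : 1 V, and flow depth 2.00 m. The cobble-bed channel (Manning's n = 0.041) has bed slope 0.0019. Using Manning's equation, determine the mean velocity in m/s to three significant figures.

1.27 m/s

A = (b + z·y)·y = (4.87 + 1.4×2.00)×2.00 = 15.34 m²
P = b + 2y√(1+z²) = 4.87 + 2×2.00×√(1+1.4²) = 11.75 m
R = A/P = 15.34/11.75 = 1.305 m
Q = (1/n)·A·R^(2/3)·S^(1/2) = (1/0.041) × 15.34 × 1.305^(2/3) × 0.0019^(1/2) = 19.48 m³/s
V = Q/A = 19.48/15.34 = 1.270 m/s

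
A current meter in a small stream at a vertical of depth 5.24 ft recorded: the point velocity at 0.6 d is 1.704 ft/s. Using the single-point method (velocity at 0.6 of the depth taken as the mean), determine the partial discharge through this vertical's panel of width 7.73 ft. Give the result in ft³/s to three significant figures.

69.0 ft³/s

v̄ = v₀.₆ = 1.704 ft/s
q = v̄ × d × w = 1.704 × 5.24 × 7.73 = 69.02 ft³/s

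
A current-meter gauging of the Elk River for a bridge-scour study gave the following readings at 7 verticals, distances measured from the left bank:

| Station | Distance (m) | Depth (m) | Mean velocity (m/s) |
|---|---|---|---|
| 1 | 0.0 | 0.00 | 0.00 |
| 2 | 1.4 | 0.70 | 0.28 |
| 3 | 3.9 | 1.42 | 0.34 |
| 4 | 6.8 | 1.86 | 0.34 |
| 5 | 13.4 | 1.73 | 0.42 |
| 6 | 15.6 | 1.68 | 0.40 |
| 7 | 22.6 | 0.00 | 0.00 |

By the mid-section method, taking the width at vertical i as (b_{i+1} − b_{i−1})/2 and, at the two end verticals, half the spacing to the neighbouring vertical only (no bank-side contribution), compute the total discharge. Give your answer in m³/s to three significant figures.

w_2 = (3.9 − 0.0)/2 = 1.95 m; q_2 = 0.28 × 0.70 × 1.95 = 0.3822 m³/s
w_3 = (6.8 − 1.4)/2 = 2.7 m; q_3 = 0.34 × 1.42 × 2.7 = 1.304 m³/s
w_4 = (13.4 − 3.9)/2 = 4.75 m; q_4 = 0.34 × 1.86 × 4.75 = 3.004 m³/s
w_5 = (15.6 − 6.8)/2 = 4.4 m; q_5 = 0.42 × 1.73 × 4.4 = 3.197 m³/s
w_6 = (22.6 − 13.4)/2 = 4.6 m; q_6 = 0.40 × 1.68 × 4.6 = 3.091 m³/s
Stations 1, 7 contribute zero (depth or velocity is 0).
Q = Σ qᵢ = 10.98 m³/s

11.0 m³/s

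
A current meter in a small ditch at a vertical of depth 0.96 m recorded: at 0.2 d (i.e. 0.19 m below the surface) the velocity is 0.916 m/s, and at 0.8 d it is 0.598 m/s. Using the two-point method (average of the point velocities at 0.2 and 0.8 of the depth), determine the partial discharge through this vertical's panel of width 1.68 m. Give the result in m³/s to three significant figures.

v̄ = (0.916 + 0.598) / 2 = 0.7570 m/s
q = v̄ × d × w = 0.7570 × 0.96 × 1.68 = 1.221 m³/s

1.22 m³/s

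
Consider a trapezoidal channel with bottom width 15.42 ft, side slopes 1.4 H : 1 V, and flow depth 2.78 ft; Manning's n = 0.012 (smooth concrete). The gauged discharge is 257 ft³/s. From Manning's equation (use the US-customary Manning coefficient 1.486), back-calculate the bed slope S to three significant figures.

0.000539

A = (b + z·y)·y = (15.42 + 1.4×2.78)×2.78 = 53.69 ft²
P = b + 2y√(1+z²) = 15.42 + 2×2.78×√(1+1.4²) = 24.99 ft
R = A/P = 53.69/24.99 = 2.149 ft
S = (Q·n / (1.486·A·R^(2/3)))² = (257×0.012 / (1.486×53.69×1.665))² = 0.0005389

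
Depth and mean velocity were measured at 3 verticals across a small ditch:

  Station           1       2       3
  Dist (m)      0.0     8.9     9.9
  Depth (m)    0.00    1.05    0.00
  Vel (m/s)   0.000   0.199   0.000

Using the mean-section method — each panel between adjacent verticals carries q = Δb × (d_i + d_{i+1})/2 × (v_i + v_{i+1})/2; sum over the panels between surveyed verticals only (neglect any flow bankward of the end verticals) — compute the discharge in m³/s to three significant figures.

Panel 1-2: Δb = 8.9 m, d̄ = (0.00+1.05)/2 = 0.525, v̄ = (0.000+0.199)/2 = 0.0995 → q = 8.9×0.525×0.0995 = 0.4649 m³/s
Panel 2-3: Δb = 1 m, d̄ = (1.05+0.00)/2 = 0.525, v̄ = (0.199+0.000)/2 = 0.0995 → q = 1×0.525×0.0995 = 0.05224 m³/s
Q = Σ q = 0.5172 m³/s

0.517 m³/s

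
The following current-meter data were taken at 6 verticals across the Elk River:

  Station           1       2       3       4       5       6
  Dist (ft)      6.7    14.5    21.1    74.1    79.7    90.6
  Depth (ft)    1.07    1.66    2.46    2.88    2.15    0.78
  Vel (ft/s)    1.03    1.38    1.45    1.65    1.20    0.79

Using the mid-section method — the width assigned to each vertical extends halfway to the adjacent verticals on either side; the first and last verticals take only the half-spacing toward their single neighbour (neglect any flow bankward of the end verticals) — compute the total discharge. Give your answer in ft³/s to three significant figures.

w_1 = (14.5 − 6.7)/2 = 3.9 ft; q_1 = 1.03 × 1.07 × 3.9 = 4.298 ft³/s
w_2 = (21.1 − 6.7)/2 = 7.2 ft; q_2 = 1.38 × 1.66 × 7.2 = 16.49 ft³/s
w_3 = (74.1 − 14.5)/2 = 29.8 ft; q_3 = 1.45 × 2.46 × 29.8 = 106.3 ft³/s
w_4 = (79.7 − 21.1)/2 = 29.3 ft; q_4 = 1.65 × 2.88 × 29.3 = 139.2 ft³/s
w_5 = (90.6 − 74.1)/2 = 8.25 ft; q_5 = 1.20 × 2.15 × 8.25 = 21.29 ft³/s
w_6 = (90.6 − 79.7)/2 = 5.45 ft; q_6 = 0.79 × 0.78 × 5.45 = 3.358 ft³/s
Q = Σ qᵢ = 291.0 ft³/s

291 ft³/s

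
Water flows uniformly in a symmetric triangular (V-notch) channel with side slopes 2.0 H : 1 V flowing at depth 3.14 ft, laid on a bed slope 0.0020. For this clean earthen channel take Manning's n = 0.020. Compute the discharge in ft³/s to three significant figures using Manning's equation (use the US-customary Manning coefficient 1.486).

A = z·y² = 2.0×3.14² = 19.72 ft²
P = 2y√(1+z²) = 2×3.14×√(1+2.0²) = 14.04 ft
R = A/P = 19.72/14.04 = 1.404 ft
Q = (1.486/n)·A·R^(2/3)·S^(1/2) = (1.486/0.020) × 19.72 × 1.404^(2/3) × 0.0020^(1/2) = 82.17 ft³/s

82.2 ft³/s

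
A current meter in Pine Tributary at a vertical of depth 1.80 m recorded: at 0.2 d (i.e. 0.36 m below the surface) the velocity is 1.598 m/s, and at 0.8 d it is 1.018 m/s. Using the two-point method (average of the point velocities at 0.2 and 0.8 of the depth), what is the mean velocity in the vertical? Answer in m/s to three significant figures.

1.31 m/s

v̄ = (1.598 + 1.018) / 2 = 1.308 m/s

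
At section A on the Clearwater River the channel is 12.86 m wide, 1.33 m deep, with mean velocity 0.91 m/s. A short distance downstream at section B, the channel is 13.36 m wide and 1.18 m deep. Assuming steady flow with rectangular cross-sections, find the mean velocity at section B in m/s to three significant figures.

Q = A₁V₁ = (12.86×1.33) × 0.91 = 15.56 m³/s
A₂ = 13.36 × 1.18 = 15.76 m²
V₂ = Q/A₂ = 15.56/15.76 = 0.9873 m/s

0.987 m/s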